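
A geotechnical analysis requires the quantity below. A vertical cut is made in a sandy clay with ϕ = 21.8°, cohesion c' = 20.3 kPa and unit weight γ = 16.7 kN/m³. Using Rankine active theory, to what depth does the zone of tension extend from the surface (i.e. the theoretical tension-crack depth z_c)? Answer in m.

3.59 m

K_a = tan²(45° − 21.8°/2) = 0.4584; √K_a = 0.6771.
The active pressure is zero where K_a γ z = 2c√K_a, so z_c = 2c/(γ√K_a) = 2×20.3/(16.7×0.6771) = 3.591 m.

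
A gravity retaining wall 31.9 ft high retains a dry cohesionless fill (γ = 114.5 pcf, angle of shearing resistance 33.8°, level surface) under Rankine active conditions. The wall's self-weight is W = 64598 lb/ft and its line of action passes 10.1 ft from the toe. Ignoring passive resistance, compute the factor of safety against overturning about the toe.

K_a = tan²(45° − 33.8°/2) = 0.2851.
P_a = ½K_aγH² = 0.5×0.2851×114.5×31.9² = 16610 lb/ft, acting at H/3 = 10.63 ft above the base.
Overturning moment M_o = P_a × H/3 = 16610 × 10.63 = 176600.
Resisting moment M_r = W × 10.1 = 64598 × 10.1 = 652400.
FS_overturning = M_r/M_o = 652400/176600 = 3.694.

3.69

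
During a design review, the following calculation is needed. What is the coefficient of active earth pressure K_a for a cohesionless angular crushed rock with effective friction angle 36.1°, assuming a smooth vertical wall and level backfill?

0.258

K_a = tan²(45° − φ/2) = tan²(26.95°) = 0.2585.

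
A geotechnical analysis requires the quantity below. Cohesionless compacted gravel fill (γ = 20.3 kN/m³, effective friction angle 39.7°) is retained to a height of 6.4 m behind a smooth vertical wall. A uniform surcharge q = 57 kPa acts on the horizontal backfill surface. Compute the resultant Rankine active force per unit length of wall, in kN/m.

K_a = tan²(45° − φ/2) = 0.2204.
Soil triangle: ½ K_a γ H² = 0.5×0.2204×20.3×6.4² = 91.64 kN/m.
Surcharge rectangle: K_a q H = 0.2204×57×6.4 = 80.41 kN/m.
Total = 91.64 + 80.41 = 172.1 kN/m.

172 kN/m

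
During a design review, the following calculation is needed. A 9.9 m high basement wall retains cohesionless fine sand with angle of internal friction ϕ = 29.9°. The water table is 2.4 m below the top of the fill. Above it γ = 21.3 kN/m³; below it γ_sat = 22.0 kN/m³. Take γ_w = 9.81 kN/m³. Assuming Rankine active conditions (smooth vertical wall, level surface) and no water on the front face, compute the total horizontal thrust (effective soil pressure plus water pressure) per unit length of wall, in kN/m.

539 kN/m

K_a = tan²(45° − φ/2) = 0.3347.
γ' = 22.0 − 9.81 = 12.19 kN/m³. Depth below WT = 7.5 m.
σ'_h at WT = K_a γ d_w = 17.11 kPa; at base = 17.11 + K_a γ' × 7.5 = 47.71 kPa.
P₁ (0–2.4 m) = ½×17.11×2.4 = 20.53. P₂ (2.4–9.9 m) = ½(17.11+47.71)×7.5 = 243.1.
P_w = ½ γ_w h₂² = 0.5×9.81×7.5² = 275.9. Total = 20.53+243.1+275.9 = 539.5 kN/m.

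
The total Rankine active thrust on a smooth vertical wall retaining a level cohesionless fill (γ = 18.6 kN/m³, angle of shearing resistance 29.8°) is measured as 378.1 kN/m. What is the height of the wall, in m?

11.0 m

K_a = 0.3360. P_a = ½ K_a γ H² ⇒ H = √(2P_a/(K_a γ)).
H = √(2×378.1/(0.3360×18.6)) = 11.00 m.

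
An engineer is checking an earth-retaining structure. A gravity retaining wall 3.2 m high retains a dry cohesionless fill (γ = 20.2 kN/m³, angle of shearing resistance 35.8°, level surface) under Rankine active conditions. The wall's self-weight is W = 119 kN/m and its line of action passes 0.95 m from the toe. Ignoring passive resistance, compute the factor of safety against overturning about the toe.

3.91

K_a = tan²(45° − 35.8°/2) = 0.2619.
P_a = ½K_aγH² = 0.5×0.2619×20.2×3.2² = 27.08 kN/m, acting at H/3 = 1.067 m above the base.
Overturning moment M_o = P_a × H/3 = 27.08 × 1.067 = 28.89.
Resisting moment M_r = W × 0.95 = 119 × 0.95 = 113.0.
FS_overturning = M_r/M_o = 113.0/28.89 = 3.913.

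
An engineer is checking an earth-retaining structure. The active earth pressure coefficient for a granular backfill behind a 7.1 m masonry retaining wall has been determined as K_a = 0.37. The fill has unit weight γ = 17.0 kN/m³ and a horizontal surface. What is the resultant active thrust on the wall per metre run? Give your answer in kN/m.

159 kN/m

P = ½ K_a γ H² = 0.5 × 0.37 × 17.0 × 7.1² = 158.5 kN/m.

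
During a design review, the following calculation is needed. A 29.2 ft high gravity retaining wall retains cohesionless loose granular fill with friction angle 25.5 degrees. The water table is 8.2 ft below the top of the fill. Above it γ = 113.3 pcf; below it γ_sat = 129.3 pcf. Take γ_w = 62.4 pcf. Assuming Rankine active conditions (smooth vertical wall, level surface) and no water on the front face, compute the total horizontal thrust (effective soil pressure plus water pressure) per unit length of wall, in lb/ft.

K_a = tan²(45° − φ/2) = 0.3981.
γ' = 129.3 − 62.4 = 66.90 pcf. Depth below WT = 21.0 ft.
σ'_h at WT = K_a γ d_w = 369.9 psf; at base = 369.9 + K_a γ' × 21.0 = 929.2 psf.
P₁ (0–8.2 ft) = ½×369.9×8.2 = 1516. P₂ (8.2–29.2 ft) = ½(369.9+929.2)×21.0 = 13640.
P_w = ½ γ_w h₂² = 0.5×62.4×21.0² = 13760. Total = 1516+13640+13760 = 28920 lb/ft.

28900 lb/ft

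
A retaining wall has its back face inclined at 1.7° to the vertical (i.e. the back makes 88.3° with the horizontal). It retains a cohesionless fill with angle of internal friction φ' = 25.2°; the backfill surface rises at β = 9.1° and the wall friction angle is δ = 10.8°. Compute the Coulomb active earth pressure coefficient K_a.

K_a = sin²(α+φ) / [sin²α · sin(α−δ) · (1 + √{sin(φ+δ)sin(φ−β) / (sin(α−δ)sin(α+β))})²].
With α = 88.3°, φ = 25.2°, δ = 10.8°, β = 9.1°: K_a = 0.4335.

0.433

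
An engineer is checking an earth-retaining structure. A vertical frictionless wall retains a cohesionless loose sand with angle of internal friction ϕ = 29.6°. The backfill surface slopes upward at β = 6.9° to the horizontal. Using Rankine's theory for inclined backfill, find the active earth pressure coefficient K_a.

K_a = cos β · (cos β − √(cos²β − cos²φ)) / (cos β + √(cos²β − cos²φ)).
cos β = 0.9928, cos φ = 0.8695, √(cos²β − cos²φ) = 0.4791.
K_a = 0.9928 × (0.9928 − 0.4791)/(0.9928 + 0.4791) = 0.3464.

0.346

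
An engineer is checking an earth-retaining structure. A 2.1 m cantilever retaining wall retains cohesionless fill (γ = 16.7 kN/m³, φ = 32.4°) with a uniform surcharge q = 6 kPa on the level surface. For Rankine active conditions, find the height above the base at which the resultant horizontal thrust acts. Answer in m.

K_a = 0.3022.
Triangular part P₁ = ½K_aγH² = 11.13 at H/3 = 0.7000 m; rectangular part P₂ = K_a q H = 3.808 at H/2 = 1.050 m.
ȳ = (P₁·0.7000 + P₂·1.050)/(P₁+P₂) = 0.7892 m.

0.789 m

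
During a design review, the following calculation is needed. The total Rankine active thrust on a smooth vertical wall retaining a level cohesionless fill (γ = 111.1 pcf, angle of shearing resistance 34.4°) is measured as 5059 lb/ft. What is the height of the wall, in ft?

K_a = 0.2780. P_a = ½ K_a γ H² ⇒ H = √(2P_a/(K_a γ)).
H = √(2×5059/(0.2780×111.1)) = 18.10 ft.

18.1 ft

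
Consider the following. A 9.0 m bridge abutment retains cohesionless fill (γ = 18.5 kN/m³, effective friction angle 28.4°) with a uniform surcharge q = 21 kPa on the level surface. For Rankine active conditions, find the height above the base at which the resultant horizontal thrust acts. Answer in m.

K_a = 0.3554.
Triangular part P₁ = ½K_aγH² = 266.3 at H/3 = 3.000 m; rectangular part P₂ = K_a q H = 67.16 at H/2 = 4.500 m.
ȳ = (P₁·3.000 + P₂·4.500)/(P₁+P₂) = 3.302 m.

3.30 m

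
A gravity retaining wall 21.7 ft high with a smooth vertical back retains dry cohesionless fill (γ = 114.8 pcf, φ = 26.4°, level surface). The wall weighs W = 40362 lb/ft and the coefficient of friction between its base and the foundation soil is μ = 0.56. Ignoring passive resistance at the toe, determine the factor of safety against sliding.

K_a = tan²(45° − 26.4°/2) = 0.3844.
P_a = ½K_aγH² = 0.5×0.3844×114.8×21.7² = 10390 lb/ft, acting at H/3 = 7.233 ft above the base.
FS_sliding = μW / P_a = 0.56×40362 / 10390 = 2.175.

2.18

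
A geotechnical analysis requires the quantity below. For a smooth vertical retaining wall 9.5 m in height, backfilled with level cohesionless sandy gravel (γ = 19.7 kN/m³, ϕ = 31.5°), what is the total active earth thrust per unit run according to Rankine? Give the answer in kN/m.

K_a = tan²(45° − φ/2) = 0.3136.
P_a = ½ K_a γ H² = 0.5 × 0.3136 × 19.7 × 9.5² = 278.8 kN/m.

279 kN/m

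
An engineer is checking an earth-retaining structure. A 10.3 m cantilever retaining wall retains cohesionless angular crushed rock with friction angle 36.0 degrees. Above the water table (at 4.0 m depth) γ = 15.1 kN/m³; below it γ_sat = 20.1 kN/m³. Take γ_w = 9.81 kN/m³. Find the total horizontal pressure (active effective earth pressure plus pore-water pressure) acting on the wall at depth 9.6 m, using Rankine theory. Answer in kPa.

85.6 kPa

K_a = (1 − sin φ)/(1 + sin φ) = 0.2596.
γ' = 20.1 − 9.81 = 10.29 kN/m³.
Effective vertical stress at 9.6 m: σ'_v = 15.1×4.0 + 10.29×5.60 = 118.0 kPa.
σ'_h = K_a σ'_v = 0.2596 × 118.0 = 30.64 kPa; u = γ_w × 5.60 = 54.94 kPa.
Total σ_h = 30.64 + 54.94 = 85.58 kPa.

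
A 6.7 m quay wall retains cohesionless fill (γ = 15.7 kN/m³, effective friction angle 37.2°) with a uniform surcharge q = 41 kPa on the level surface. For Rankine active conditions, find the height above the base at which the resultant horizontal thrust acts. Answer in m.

K_a = 0.2464.
Triangular part P₁ = ½K_aγH² = 86.83 at H/3 = 2.233 m; rectangular part P₂ = K_a q H = 67.69 at H/2 = 3.350 m.
ȳ = (P₁·2.233 + P₂·3.350)/(P₁+P₂) = 2.722 m.

2.72 m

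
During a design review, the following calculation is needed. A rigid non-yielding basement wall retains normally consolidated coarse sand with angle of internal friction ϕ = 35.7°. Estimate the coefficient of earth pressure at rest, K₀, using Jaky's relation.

K₀ = 1 − sin φ' = 1 − sin 35.7° = 0.4165.

0.416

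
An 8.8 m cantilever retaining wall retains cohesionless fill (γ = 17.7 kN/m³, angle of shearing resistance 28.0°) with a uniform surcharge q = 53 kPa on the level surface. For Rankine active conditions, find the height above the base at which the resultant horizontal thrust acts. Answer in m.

3.53 m

K_a = 0.3610.
Triangular part P₁ = ½K_aγH² = 247.4 at H/3 = 2.933 m; rectangular part P₂ = K_a q H = 168.4 at H/2 = 4.400 m.
ȳ = (P₁·2.933 + P₂·4.400)/(P₁+P₂) = 3.527 m.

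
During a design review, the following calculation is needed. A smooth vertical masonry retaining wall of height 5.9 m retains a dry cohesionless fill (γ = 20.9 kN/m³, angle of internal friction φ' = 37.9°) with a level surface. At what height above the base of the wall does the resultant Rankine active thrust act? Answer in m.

1.97 m

K_a = 0.2389.
The pressure distribution is triangular, so the resultant acts at H/3 above the base = 5.9/3 = 1.967 m.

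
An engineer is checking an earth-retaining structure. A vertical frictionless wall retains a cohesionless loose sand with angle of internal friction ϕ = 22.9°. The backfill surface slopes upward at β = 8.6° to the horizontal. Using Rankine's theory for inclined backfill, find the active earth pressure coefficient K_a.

0.462

K_a = cos β · (cos β − √(cos²β − cos²φ)) / (cos β + √(cos²β − cos²φ)).
cos β = 0.9888, cos φ = 0.9212, √(cos²β − cos²φ) = 0.3592.
K_a = 0.9888 × (0.9888 − 0.3592)/(0.9888 + 0.3592) = 0.4617.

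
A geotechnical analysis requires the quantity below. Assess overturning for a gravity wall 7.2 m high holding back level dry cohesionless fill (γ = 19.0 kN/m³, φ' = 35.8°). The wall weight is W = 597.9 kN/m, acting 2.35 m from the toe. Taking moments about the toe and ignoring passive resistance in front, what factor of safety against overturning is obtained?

K_a = tan²(45° − 35.8°/2) = 0.2619.
P_a = ½K_aγH² = 0.5×0.2619×19.0×7.2² = 129.0 kN/m, acting at H/3 = 2.400 m above the base.
Overturning moment M_o = P_a × H/3 = 129.0 × 2.400 = 309.5.
Resisting moment M_r = W × 2.35 = 597.9 × 2.35 = 1405.
FS_overturning = M_r/M_o = 1405/309.5 = 4.540.

4.54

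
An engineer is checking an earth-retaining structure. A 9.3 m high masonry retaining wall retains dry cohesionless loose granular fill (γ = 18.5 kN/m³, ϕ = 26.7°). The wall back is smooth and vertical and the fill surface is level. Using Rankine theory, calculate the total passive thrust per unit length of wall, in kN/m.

2110 kN/m

K_p = tan²(45° + φ/2) = 2.632.
P_p = ½ K_p γ H² = 0.5 × 2.632 × 18.5 × 9.3² = 2106 kN/m.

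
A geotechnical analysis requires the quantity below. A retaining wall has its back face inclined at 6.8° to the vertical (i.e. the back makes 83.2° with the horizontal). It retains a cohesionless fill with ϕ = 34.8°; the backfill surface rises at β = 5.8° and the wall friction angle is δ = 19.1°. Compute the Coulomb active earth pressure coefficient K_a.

0.319

K_a = sin²(α+φ) / [sin²α · sin(α−δ) · (1 + √{sin(φ+δ)sin(φ−β) / (sin(α−δ)sin(α+β))})²].
With α = 83.2°, φ = 34.8°, δ = 19.1°, β = 5.8°: K_a = 0.3190.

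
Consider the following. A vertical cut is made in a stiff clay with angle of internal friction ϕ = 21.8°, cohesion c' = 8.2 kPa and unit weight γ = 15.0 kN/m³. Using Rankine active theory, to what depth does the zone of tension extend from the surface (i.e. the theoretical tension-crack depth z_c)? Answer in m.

K_a = tan²(45° − 21.8°/2) = 0.4584; √K_a = 0.6771.
The active pressure is zero where K_a γ z = 2c√K_a, so z_c = 2c/(γ√K_a) = 2×8.2/(15.0×0.6771) = 1.615 m.

1.61 m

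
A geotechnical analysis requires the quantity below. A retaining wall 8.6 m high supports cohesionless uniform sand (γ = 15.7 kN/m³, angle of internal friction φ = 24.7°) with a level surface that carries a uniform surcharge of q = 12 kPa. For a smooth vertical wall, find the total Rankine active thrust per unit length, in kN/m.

281 kN/m

K_a = tan²(45° − φ/2) = 0.4106.
Soil triangle: ½ K_a γ H² = 0.5×0.4106×15.7×8.6² = 238.4 kN/m.
Surcharge rectangle: K_a q H = 0.4106×12×8.6 = 42.37 kN/m.
Total = 238.4 + 42.37 = 280.7 kN/m.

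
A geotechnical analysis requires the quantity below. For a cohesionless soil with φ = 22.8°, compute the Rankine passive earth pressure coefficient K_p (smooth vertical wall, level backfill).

K_p = (1 + sin φ)/(1 − sin φ) = tan²(45° + 22.8°/2) = 2.265.

2.27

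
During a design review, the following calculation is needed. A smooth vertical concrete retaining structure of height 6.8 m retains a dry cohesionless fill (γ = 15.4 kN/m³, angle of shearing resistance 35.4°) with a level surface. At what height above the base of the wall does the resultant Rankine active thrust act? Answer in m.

2.27 m

K_a = 0.2664.
The pressure distribution is triangular, so the resultant acts at H/3 above the base = 6.8/3 = 2.267 m.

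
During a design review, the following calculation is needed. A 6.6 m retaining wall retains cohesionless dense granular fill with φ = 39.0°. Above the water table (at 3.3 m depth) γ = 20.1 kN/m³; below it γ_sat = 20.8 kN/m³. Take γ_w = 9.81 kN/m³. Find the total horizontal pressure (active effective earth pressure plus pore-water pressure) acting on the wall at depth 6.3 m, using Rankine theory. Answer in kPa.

K_a = (1 − sin φ)/(1 + sin φ) = 0.2275.
γ' = 20.8 − 9.81 = 10.99 kN/m³.
Effective vertical stress at 6.3 m: σ'_v = 20.1×3.3 + 10.99×3.00 = 99.30 kPa.
σ'_h = K_a σ'_v = 0.2275 × 99.30 = 22.59 kPa; u = γ_w × 3.00 = 29.43 kPa.
Total σ_h = 22.59 + 29.43 = 52.02 kPa.

52.0 kPa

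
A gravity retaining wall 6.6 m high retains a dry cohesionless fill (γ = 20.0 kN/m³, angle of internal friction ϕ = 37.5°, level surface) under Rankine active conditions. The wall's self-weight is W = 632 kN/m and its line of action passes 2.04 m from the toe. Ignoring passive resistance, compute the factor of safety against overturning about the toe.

5.53

K_a = tan²(45° − 37.5°/2) = 0.2432.
P_a = ½K_aγH² = 0.5×0.2432×20.0×6.6² = 105.9 kN/m, acting at H/3 = 2.200 m above the base.
Overturning moment M_o = P_a × H/3 = 105.9 × 2.200 = 233.1.
Resisting moment M_r = W × 2.04 = 632 × 2.04 = 1289.
FS_overturning = M_r/M_o = 1289/233.1 = 5.532.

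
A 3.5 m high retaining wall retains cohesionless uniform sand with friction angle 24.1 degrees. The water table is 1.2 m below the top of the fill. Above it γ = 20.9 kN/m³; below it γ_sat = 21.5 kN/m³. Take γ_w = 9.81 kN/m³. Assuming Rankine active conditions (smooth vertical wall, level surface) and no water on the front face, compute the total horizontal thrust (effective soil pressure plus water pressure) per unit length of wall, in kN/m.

K_a = tan²(45° − φ/2) = 0.4201.
γ' = 21.5 − 9.81 = 11.69 kN/m³. Depth below WT = 2.3 m.
σ'_h at WT = K_a γ d_w = 10.54 kPa; at base = 10.54 + K_a γ' × 2.3 = 21.83 kPa.
P₁ (0–1.2 m) = ½×10.54×1.2 = 6.322. P₂ (1.2–3.5 m) = ½(10.54+21.83)×2.3 = 37.22.
P_w = ½ γ_w h₂² = 0.5×9.81×2.3² = 25.95. Total = 6.322+37.22+25.95 = 69.49 kN/m.

69.5 kN/m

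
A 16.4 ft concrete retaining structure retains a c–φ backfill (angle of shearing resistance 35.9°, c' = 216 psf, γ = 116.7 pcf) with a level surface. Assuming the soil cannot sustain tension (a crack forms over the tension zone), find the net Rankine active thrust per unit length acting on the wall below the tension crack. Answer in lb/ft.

K_a = 0.2607; √K_a = 0.5106.
Tension-crack depth z_c = 2c/(γ√K_a) = 2×216/(116.7×0.5106) = 7.250 ft.
σ_a at base = K_a γ H − 2c√K_a = 0.2607×116.7×16.4 − 2×216×0.5106 = 278.4 psf.
P_a = ½ × 278.4 × (H − z_c) = 0.5×278.4×9.150 = 1274 lb/ft.

1270 lb/ft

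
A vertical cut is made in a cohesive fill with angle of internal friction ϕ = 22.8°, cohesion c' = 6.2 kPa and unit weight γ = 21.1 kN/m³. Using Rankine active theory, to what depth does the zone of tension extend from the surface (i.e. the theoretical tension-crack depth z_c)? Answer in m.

K_a = tan²(45° − 22.8°/2) = 0.4414; √K_a = 0.6644.
The active pressure is zero where K_a γ z = 2c√K_a, so z_c = 2c/(γ√K_a) = 2×6.2/(21.1×0.6644) = 0.8845 m.

0.885 m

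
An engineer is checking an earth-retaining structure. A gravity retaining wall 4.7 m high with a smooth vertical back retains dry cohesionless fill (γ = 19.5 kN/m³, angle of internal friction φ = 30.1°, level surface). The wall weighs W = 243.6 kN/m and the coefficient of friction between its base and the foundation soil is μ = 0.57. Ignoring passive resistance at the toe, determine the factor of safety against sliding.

1.94

K_a = tan²(45° − 30.1°/2) = 0.3320.
P_a = ½K_aγH² = 0.5×0.3320×19.5×4.7² = 71.50 kN/m, acting at H/3 = 1.567 m above the base.
FS_sliding = μW / P_a = 0.57×243.6 / 71.50 = 1.942.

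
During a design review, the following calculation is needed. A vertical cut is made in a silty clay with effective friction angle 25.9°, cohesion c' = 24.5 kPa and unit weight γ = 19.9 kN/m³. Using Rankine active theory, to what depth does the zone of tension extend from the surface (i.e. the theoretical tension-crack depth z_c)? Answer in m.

3.93 m

K_a = tan²(45° − 25.9°/2) = 0.3920; √K_a = 0.6261.
The active pressure is zero where K_a γ z = 2c√K_a, so z_c = 2c/(γ√K_a) = 2×24.5/(19.9×0.6261) = 3.933 m.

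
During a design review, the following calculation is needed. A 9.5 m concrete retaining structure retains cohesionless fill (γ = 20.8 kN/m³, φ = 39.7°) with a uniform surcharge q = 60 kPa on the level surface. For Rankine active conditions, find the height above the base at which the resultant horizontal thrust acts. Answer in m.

3.76 m

K_a = 0.2204.
Triangular part P₁ = ½K_aγH² = 206.9 at H/3 = 3.167 m; rectangular part P₂ = K_a q H = 125.6 at H/2 = 4.750 m.
ȳ = (P₁·3.167 + P₂·4.750)/(P₁+P₂) = 3.765 m.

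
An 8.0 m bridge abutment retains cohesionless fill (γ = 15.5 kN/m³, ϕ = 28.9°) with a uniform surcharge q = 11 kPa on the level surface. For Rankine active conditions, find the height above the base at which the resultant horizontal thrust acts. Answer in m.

K_a = 0.3484.
Triangular part P₁ = ½K_aγH² = 172.8 at H/3 = 2.667 m; rectangular part P₂ = K_a q H = 30.66 at H/2 = 4.000 m.
ȳ = (P₁·2.667 + P₂·4.000)/(P₁+P₂) = 2.868 m.

2.87 m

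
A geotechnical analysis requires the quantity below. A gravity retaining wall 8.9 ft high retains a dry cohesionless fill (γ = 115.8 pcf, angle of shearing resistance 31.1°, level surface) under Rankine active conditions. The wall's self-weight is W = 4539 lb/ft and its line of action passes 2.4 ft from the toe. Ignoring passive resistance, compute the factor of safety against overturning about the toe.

2.51

K_a = tan²(45° − 31.1°/2) = 0.3188.
P_a = ½K_aγH² = 0.5×0.3188×115.8×8.9² = 1462 lb/ft, acting at H/3 = 2.967 ft above the base.
Overturning moment M_o = P_a × H/3 = 1462 × 2.967 = 4338.
Resisting moment M_r = W × 2.4 = 4539 × 2.4 = 10890.
FS_overturning = M_r/M_o = 10890/4338 = 2.511.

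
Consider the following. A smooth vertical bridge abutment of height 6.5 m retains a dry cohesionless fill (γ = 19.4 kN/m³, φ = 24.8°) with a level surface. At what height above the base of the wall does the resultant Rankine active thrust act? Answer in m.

2.17 m

K_a = 0.4090.
The pressure distribution is triangular, so the resultant acts at H/3 above the base = 6.5/3 = 2.167 m.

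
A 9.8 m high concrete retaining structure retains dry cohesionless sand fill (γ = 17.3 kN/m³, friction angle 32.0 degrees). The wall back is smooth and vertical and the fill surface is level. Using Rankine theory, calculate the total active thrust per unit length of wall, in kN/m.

255 kN/m

K_a = tan²(45° − φ/2) = 0.3073.
P_a = ½ K_a γ H² = 0.5 × 0.3073 × 17.3 × 9.8² = 255.3 kN/m.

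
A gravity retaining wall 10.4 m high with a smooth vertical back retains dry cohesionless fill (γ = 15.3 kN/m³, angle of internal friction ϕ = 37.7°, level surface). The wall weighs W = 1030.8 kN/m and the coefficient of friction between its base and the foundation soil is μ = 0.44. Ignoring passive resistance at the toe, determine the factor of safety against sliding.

K_a = tan²(45° − 37.7°/2) = 0.2411.
P_a = ½K_aγH² = 0.5×0.2411×15.3×10.4² = 199.5 kN/m, acting at H/3 = 3.467 m above the base.
FS_sliding = μW / P_a = 0.44×1030.8 / 199.5 = 2.274.

2.27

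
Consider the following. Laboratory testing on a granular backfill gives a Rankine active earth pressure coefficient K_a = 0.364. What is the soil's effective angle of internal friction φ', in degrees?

27.8°

K_a = tan²(45° − φ/2) ⇒ 45° − φ/2 = arctan(√0.364) = 31.10°.
φ = 2(45° − 31.10°) = 27.79°.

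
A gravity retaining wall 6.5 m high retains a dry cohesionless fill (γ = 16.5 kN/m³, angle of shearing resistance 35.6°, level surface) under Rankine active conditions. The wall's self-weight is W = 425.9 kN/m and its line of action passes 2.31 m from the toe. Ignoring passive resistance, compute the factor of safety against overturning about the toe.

K_a = tan²(45° − 35.6°/2) = 0.2641.
P_a = ½K_aγH² = 0.5×0.2641×16.5×6.5² = 92.06 kN/m, acting at H/3 = 2.167 m above the base.
Overturning moment M_o = P_a × H/3 = 92.06 × 2.167 = 199.5.
Resisting moment M_r = W × 2.31 = 425.9 × 2.31 = 983.8.
FS_overturning = M_r/M_o = 983.8/199.5 = 4.932.

4.93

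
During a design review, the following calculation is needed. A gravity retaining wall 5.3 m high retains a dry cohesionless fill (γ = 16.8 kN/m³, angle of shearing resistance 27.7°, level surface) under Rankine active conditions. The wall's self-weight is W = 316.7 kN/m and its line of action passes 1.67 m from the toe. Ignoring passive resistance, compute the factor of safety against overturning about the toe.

3.47

K_a = tan²(45° − 27.7°/2) = 0.3653.
P_a = ½K_aγH² = 0.5×0.3653×16.8×5.3² = 86.20 kN/m, acting at H/3 = 1.767 m above the base.
Overturning moment M_o = P_a × H/3 = 86.20 × 1.767 = 152.3.
Resisting moment M_r = W × 1.67 = 316.7 × 1.67 = 528.9.
FS_overturning = M_r/M_o = 528.9/152.3 = 3.473.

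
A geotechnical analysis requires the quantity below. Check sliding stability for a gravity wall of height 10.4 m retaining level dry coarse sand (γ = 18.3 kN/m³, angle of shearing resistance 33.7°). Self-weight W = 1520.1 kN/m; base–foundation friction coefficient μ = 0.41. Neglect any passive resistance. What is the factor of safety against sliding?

2.20

K_a = tan²(45° − 33.7°/2) = 0.2863.
P_a = ½K_aγH² = 0.5×0.2863×18.3×10.4² = 283.3 kN/m, acting at H/3 = 3.467 m above the base.
FS_sliding = μW / P_a = 0.41×1520.1 / 283.3 = 2.200.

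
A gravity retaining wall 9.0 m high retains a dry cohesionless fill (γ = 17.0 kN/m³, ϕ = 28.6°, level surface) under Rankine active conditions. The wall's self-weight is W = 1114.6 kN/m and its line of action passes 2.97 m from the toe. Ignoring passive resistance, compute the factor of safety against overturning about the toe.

4.55

K_a = tan²(45° − 28.6°/2) = 0.3525.
P_a = ½K_aγH² = 0.5×0.3525×17.0×9.0² = 242.7 kN/m, acting at H/3 = 3.000 m above the base.
Overturning moment M_o = P_a × H/3 = 242.7 × 3.000 = 728.2.
Resisting moment M_r = W × 2.97 = 1114.6 × 2.97 = 3310.
FS_overturning = M_r/M_o = 3310/728.2 = 4.546.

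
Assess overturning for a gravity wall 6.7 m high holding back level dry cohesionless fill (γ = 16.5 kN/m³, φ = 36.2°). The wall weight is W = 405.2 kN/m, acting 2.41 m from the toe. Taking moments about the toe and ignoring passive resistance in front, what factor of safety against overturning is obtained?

4.59

K_a = tan²(45° − 36.2°/2) = 0.2574.
P_a = ½K_aγH² = 0.5×0.2574×16.5×6.7² = 95.32 kN/m, acting at H/3 = 2.233 m above the base.
Overturning moment M_o = P_a × H/3 = 95.32 × 2.233 = 212.9.
Resisting moment M_r = W × 2.41 = 405.2 × 2.41 = 976.5.
FS_overturning = M_r/M_o = 976.5/212.9 = 4.587.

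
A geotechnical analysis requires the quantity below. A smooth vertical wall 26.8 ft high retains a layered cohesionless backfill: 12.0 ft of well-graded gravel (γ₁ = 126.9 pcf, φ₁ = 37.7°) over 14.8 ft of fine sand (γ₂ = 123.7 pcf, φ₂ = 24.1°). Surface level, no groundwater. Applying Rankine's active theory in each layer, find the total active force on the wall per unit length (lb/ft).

K_a1 = tan²(45°−37.7°/2) = 0.2411; K_a2 = tan²(45°−24.1°/2) = 0.4201.
Layer 1: σ at base = K_a1 γ₁ h₁ = 367.1 psf; P₁ = ½×367.1×12.0 = 2203.
Layer 2: σ_v at top = γ₁h₁ = 1523; σ_h top = K_a2×1523 = 639.8; σ_h base = K_a2×(1523+123.7×14.8) = 1409.
P₂ = ½(639.8+1409)×14.8 = 15160. Total P_a = 2203+15160 = 17360 lb/ft.

17400 lb/ft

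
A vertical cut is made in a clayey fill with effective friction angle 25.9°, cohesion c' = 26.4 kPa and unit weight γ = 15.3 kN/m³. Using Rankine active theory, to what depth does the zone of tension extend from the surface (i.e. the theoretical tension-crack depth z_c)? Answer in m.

5.51 m

K_a = tan²(45° − 25.9°/2) = 0.3920; √K_a = 0.6261.
The active pressure is zero where K_a γ z = 2c√K_a, so z_c = 2c/(γ√K_a) = 2×26.4/(15.3×0.6261) = 5.512 m.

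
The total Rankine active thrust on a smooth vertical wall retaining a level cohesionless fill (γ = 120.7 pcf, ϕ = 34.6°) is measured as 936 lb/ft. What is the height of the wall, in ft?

K_a = 0.2756. P_a = ½ K_a γ H² ⇒ H = √(2P_a/(K_a γ)).
H = √(2×936/(0.2756×120.7)) = 7.501 ft.

7.50 ft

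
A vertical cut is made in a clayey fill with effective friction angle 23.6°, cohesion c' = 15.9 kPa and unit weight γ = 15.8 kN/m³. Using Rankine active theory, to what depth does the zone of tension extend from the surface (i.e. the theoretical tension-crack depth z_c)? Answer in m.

K_a = tan²(45° − 23.6°/2) = 0.4282; √K_a = 0.6544.
The active pressure is zero where K_a γ z = 2c√K_a, so z_c = 2c/(γ√K_a) = 2×15.9/(15.8×0.6544) = 3.076 m.

3.08 m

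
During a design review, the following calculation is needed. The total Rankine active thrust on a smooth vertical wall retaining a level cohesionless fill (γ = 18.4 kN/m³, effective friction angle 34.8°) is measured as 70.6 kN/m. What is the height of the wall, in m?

5.30 m

K_a = 0.2733. P_a = ½ K_a γ H² ⇒ H = √(2P_a/(K_a γ)).
H = √(2×70.6/(0.2733×18.4)) = 5.299 m.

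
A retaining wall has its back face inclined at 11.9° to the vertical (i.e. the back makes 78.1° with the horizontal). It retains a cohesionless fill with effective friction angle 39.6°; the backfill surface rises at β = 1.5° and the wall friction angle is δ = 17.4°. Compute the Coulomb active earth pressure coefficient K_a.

K_a = sin²(α+φ) / [sin²α · sin(α−δ) · (1 + √{sin(φ+δ)sin(φ−β) / (sin(α−δ)sin(α+β))})²].
With α = 78.1°, φ = 39.6°, δ = 17.4°, β = 1.5°: K_a = 0.2974.

0.297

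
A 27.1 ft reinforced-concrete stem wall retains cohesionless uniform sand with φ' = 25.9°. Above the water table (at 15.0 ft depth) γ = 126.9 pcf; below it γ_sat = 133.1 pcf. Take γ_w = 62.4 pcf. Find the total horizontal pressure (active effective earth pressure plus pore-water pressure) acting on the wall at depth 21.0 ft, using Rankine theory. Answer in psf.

K_a = (1 − sin φ)/(1 + sin φ) = 0.3920.
γ' = 133.1 − 62.4 = 70.70 pcf.
Effective vertical stress at 21.0 ft: σ'_v = 126.9×15.0 + 70.70×6.00 = 2328 psf.
σ'_h = K_a σ'_v = 0.3920 × 2328 = 912.4 psf; u = γ_w × 6.00 = 374.4 psf.
Total σ_h = 912.4 + 374.4 = 1287 psf.

1290 psf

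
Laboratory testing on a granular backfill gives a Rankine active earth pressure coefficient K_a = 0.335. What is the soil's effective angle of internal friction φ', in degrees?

29.9°

K_a = tan²(45° − φ/2) ⇒ 45° − φ/2 = arctan(√0.335) = 30.06°.
φ = 2(45° − 30.06°) = 29.88°.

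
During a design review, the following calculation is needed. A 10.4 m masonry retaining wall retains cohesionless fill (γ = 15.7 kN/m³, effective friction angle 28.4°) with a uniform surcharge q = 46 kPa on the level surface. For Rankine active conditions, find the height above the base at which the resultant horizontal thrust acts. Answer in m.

K_a = 0.3554.
Triangular part P₁ = ½K_aγH² = 301.7 at H/3 = 3.467 m; rectangular part P₂ = K_a q H = 170.0 at H/2 = 5.200 m.
ȳ = (P₁·3.467 + P₂·5.200)/(P₁+P₂) = 4.091 m.

4.09 m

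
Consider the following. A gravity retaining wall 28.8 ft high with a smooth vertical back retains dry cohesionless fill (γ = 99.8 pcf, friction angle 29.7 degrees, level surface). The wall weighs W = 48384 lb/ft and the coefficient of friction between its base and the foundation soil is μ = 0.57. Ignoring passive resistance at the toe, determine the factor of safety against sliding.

K_a = tan²(45° − 29.7°/2) = 0.3374.
P_a = ½K_aγH² = 0.5×0.3374×99.8×28.8² = 13960 lb/ft, acting at H/3 = 9.600 ft above the base.
FS_sliding = μW / P_a = 0.57×48384 / 13960 = 1.975.

1.98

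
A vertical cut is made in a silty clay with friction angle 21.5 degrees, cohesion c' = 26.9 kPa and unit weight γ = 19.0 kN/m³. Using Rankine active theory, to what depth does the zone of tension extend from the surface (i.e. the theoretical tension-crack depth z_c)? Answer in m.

4.16 m

K_a = tan²(45° − 21.5°/2) = 0.4636; √K_a = 0.6809.
The active pressure is zero where K_a γ z = 2c√K_a, so z_c = 2c/(γ√K_a) = 2×26.9/(19.0×0.6809) = 4.159 m.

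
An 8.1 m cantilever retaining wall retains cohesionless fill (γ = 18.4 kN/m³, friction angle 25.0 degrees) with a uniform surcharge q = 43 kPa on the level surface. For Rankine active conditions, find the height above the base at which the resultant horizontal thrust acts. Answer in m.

3.19 m

K_a = 0.4059.
Triangular part P₁ = ½K_aγH² = 245.0 at H/3 = 2.700 m; rectangular part P₂ = K_a q H = 141.4 at H/2 = 4.050 m.
ȳ = (P₁·2.700 + P₂·4.050)/(P₁+P₂) = 3.194 m.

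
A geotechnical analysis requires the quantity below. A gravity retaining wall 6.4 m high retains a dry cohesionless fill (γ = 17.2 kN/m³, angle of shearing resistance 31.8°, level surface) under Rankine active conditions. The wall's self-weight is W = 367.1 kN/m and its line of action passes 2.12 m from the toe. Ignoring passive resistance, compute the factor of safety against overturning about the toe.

3.34

K_a = tan²(45° − 31.8°/2) = 0.3098.
P_a = ½K_aγH² = 0.5×0.3098×17.2×6.4² = 109.1 kN/m, acting at H/3 = 2.133 m above the base.
Overturning moment M_o = P_a × H/3 = 109.1 × 2.133 = 232.8.
Resisting moment M_r = W × 2.12 = 367.1 × 2.12 = 778.3.
FS_overturning = M_r/M_o = 778.3/232.8 = 3.343.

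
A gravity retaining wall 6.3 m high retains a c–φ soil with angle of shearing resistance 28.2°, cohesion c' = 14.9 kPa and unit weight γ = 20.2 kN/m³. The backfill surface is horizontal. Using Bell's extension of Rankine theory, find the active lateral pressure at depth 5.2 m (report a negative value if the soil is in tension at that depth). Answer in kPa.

19.8 kPa

K_a = (1 − sin φ)/(1 + sin φ) = 0.3582.
σ_a = K_a γ z − 2c√K_a = 0.3582×20.2×5.2 − 2×14.9×0.5985 = 19.79 kPa.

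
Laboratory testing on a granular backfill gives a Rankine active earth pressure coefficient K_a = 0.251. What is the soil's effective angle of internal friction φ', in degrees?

K_a = tan²(45° − φ/2) ⇒ 45° − φ/2 = arctan(√0.251) = 26.61°.
φ = 2(45° − 26.61°) = 36.78°.

36.8°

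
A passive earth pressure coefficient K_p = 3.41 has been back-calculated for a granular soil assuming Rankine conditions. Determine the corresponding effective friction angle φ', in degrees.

33.1°

K_p = (1+sin φ)/(1−sin φ) ⇒ sin φ = (K_p − 1)/(K_p + 1) = 0.5465.
φ = arcsin(0.5465) = 33.13°.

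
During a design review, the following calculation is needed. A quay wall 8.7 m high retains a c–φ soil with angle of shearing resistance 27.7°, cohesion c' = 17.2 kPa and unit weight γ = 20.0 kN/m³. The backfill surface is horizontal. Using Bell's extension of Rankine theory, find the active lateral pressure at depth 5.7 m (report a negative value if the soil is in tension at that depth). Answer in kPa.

20.9 kPa

K_a = (1 − sin φ)/(1 + sin φ) = 0.3653.
σ_a = K_a γ z − 2c√K_a = 0.3653×20.0×5.7 − 2×17.2×0.6044 = 20.86 kPa.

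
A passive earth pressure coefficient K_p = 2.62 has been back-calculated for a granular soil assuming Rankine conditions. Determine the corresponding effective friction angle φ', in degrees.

26.6°

K_p = (1+sin φ)/(1−sin φ) ⇒ sin φ = (K_p − 1)/(K_p + 1) = 0.4475.
φ = arcsin(0.4475) = 26.58°.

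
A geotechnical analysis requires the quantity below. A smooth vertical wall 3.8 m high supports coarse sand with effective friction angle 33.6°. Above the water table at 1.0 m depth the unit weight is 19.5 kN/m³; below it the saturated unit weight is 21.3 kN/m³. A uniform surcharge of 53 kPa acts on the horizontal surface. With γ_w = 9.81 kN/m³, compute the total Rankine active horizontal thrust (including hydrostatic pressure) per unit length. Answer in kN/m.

128 kN/m

K_a = tan²(45° − φ/2) = 0.2875.
γ' = 21.3 − 9.81 = 11.49 kN/m³. h₂ = H − d_w = 2.8 m.
σ'_h: at surface K_a·q = 15.24; at WT K_a(q+γd_w) = 20.84; at base K_a(q+γd_w+γ'h₂) = 30.09 kPa.
P₁ = ½(15.24+20.84)×1.0 = 18.04; P₂ = ½(20.84+30.09)×2.8 = 71.31; P_w = ½γ_w h₂² = 38.46.
Total = 18.04+71.31+38.46 = 127.8 kN/m.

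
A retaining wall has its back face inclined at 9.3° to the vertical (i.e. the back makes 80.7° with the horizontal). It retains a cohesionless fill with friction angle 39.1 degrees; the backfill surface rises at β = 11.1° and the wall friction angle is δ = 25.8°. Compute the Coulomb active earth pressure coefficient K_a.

K_a = sin²(α+φ) / [sin²α · sin(α−δ) · (1 + √{sin(φ+δ)sin(φ−β) / (sin(α−δ)sin(α+β))})²].
With α = 80.7°, φ = 39.1°, δ = 25.8°, β = 11.1°: K_a = 0.3191.

0.319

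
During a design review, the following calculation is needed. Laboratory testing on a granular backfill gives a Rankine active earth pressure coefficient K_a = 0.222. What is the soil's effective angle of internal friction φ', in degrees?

39.5°

K_a = tan²(45° − φ/2) ⇒ 45° − φ/2 = arctan(√0.222) = 25.23°.
φ = 2(45° − 25.23°) = 39.54°.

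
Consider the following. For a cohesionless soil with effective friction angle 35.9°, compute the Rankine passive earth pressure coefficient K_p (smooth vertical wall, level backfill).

3.84

K_p = (1 + sin φ)/(1 − sin φ) = tan²(45° + 35.9°/2) = 3.835.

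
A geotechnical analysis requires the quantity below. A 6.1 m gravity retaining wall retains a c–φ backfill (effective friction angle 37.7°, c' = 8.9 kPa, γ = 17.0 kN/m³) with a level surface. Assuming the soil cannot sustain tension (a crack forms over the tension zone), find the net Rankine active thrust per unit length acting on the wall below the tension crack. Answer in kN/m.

K_a = 0.2411; √K_a = 0.4910.
Tension-crack depth z_c = 2c/(γ√K_a) = 2×8.9/(17.0×0.4910) = 2.133 m.
σ_a at base = K_a γ H − 2c√K_a = 0.2411×17.0×6.1 − 2×8.9×0.4910 = 16.26 kPa.
P_a = ½ × 16.26 × (H − z_c) = 0.5×16.26×3.967 = 32.25 kN/m.

32.3 kN/m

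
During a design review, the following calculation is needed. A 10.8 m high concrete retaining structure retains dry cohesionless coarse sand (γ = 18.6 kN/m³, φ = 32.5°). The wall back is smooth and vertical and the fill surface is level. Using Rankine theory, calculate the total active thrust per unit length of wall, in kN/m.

K_a = tan²(45° − φ/2) = 0.3010.
P_a = ½ K_a γ H² = 0.5 × 0.3010 × 18.6 × 10.8² = 326.5 kN/m.

326 kN/m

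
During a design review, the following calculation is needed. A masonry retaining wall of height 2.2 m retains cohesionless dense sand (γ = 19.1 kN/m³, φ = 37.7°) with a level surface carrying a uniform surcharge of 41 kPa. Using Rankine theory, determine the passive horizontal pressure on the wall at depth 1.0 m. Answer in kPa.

249 kPa

K_p = (1 + sin φ)/(1 − sin φ) = 4.148.
σ_v = γz + q = 19.1 × 1.0 + 41 = 60.10 kPa.
σ_h = K_p σ_v = 4.148 × 60.10 = 249.3 kPa.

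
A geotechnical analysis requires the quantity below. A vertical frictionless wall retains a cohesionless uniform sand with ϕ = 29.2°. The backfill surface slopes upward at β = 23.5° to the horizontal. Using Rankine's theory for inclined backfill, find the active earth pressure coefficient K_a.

0.487

K_a = cos β · (cos β − √(cos²β − cos²φ)) / (cos β + √(cos²β − cos²φ)).
cos β = 0.9171, cos φ = 0.8729, √(cos²β − cos²φ) = 0.2811.
K_a = 0.9171 × (0.9171 − 0.2811)/(0.9171 + 0.2811) = 0.4868.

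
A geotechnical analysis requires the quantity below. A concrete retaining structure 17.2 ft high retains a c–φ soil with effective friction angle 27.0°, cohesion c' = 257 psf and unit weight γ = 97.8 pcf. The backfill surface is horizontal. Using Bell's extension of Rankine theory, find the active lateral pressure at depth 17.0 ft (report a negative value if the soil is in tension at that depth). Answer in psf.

309 psf

K_a = (1 − sin φ)/(1 + sin φ) = 0.3755.
σ_a = K_a γ z − 2c√K_a = 0.3755×97.8×17.0 − 2×257×0.6128 = 309.4 psf.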